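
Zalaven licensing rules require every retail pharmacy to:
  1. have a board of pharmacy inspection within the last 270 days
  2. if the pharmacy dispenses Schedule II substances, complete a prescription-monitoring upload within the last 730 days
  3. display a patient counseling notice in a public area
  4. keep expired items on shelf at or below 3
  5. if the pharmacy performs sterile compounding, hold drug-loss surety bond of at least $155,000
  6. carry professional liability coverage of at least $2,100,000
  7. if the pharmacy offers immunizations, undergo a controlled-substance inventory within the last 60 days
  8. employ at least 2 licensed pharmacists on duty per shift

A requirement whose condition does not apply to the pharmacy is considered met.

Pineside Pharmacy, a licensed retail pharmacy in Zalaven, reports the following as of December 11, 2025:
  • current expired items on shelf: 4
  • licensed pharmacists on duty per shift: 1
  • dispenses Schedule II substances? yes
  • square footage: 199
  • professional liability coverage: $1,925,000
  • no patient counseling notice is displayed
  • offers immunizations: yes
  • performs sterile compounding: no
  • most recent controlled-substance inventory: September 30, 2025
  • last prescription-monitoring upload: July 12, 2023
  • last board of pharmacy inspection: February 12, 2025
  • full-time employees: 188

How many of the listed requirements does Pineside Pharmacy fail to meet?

1. board of pharmacy inspection 302 days ago vs limit 270 → not met
2. condition 'dispenses Schedule II substances' holds; prescription-monitoring upload 883 days ago vs limit 730 → not met
3. patient counseling notice absent → not met
4. expired items on shelf 4 > 3 → not met
5. condition 'performs sterile compounding' does not hold → requirement n/a → met
6. professional liability coverage $1,925,000 < $2,100,000 → not met
7. condition 'offers immunizations' holds; controlled-substance inventory 72 days ago vs limit 60 → not met
8. licensed pharmacists on duty per shift 1 < 2 → not met
Not met: 7 of 8

7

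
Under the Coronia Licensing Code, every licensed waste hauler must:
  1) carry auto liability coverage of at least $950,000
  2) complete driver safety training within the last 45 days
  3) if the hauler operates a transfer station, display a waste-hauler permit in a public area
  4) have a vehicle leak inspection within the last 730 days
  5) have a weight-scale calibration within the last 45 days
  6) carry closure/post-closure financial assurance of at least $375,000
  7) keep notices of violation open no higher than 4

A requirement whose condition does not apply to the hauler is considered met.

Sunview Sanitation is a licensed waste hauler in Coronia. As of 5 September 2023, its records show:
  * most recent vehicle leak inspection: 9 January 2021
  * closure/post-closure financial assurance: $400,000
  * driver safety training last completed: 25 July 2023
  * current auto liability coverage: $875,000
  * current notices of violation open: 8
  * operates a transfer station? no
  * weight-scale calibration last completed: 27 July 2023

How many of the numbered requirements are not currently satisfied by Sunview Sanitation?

1. auto liability coverage $875,000 < $950,000 → not met
2. driver safety training 42 days ago vs limit 45 → met
3. condition 'operates a transfer station' does not hold → requirement n/a → met
4. vehicle leak inspection 969 days ago vs limit 730 → not met
5. weight-scale calibration 40 days ago vs limit 45 → met
6. closure/post-closure financial assurance $400,000 ≥ $375,000 → met
7. notices of violation open 8 > 4 → not met
Not met: 3 of 7

3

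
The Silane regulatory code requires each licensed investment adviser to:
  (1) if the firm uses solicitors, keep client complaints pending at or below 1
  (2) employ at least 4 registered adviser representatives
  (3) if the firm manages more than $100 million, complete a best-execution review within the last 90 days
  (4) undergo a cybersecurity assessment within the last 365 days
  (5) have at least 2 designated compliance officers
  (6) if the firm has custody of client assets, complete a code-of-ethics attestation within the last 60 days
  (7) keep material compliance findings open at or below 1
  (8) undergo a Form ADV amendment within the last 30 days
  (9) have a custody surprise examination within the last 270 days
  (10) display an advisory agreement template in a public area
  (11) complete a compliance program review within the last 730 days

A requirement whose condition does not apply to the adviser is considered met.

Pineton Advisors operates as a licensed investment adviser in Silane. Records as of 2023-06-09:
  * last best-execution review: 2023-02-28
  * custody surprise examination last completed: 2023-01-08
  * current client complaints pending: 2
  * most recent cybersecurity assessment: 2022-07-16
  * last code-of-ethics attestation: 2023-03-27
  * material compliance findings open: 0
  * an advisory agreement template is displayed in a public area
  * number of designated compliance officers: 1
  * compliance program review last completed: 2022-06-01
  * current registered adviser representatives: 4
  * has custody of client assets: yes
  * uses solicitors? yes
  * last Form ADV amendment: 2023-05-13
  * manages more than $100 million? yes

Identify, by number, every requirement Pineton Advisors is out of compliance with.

1, 3, 5, 6

1. condition 'uses solicitors' holds; client complaints pending 2 > 1 → not met
2. registered adviser representatives 4 ≥ 4 → met
3. condition 'manages more than $100 million' holds; best-execution review 101 days ago vs limit 90 → not met
4. cybersecurity assessment 328 days ago vs limit 365 → met
5. designated compliance officers 1 < 2 → not met
6. condition 'has custody of client assets' holds; code-of-ethics attestation 74 days ago vs limit 60 → not met
7. material compliance findings open 0 ≤ 1 → met
8. Form ADV amendment 27 days ago vs limit 30 → met
9. custody surprise examination 152 days ago vs limit 270 → met
10. advisory agreement template present → met
11. compliance program review 373 days ago vs limit 730 → met
Not met: 1, 3, 5, 6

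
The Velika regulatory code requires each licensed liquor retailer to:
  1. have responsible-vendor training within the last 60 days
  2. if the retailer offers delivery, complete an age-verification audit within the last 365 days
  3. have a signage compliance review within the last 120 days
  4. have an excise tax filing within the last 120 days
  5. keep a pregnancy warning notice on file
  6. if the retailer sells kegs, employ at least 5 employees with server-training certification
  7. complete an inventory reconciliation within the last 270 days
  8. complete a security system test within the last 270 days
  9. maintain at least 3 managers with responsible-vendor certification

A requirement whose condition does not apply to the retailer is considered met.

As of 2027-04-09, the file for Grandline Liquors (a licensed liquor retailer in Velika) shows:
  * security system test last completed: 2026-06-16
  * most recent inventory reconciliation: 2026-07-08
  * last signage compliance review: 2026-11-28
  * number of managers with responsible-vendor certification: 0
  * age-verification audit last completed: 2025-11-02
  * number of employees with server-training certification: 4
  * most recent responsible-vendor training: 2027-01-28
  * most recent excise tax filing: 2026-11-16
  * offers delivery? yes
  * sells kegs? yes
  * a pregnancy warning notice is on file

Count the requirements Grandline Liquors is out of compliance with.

1. responsible-vendor training 71 days ago vs limit 60 → not met
2. condition 'offers delivery' holds; age-verification audit 523 days ago vs limit 365 → not met
3. signage compliance review 132 days ago vs limit 120 → not met
4. excise tax filing 144 days ago vs limit 120 → not met
5. pregnancy warning notice present → met
6. condition 'sells kegs' holds; employees with server-training certification 4 < 5 → not met
7. inventory reconciliation 275 days ago vs limit 270 → not met
8. security system test 297 days ago vs limit 270 → not met
9. managers with responsible-vendor certification 0 < 3 → not met
Not met: 8 of 9

8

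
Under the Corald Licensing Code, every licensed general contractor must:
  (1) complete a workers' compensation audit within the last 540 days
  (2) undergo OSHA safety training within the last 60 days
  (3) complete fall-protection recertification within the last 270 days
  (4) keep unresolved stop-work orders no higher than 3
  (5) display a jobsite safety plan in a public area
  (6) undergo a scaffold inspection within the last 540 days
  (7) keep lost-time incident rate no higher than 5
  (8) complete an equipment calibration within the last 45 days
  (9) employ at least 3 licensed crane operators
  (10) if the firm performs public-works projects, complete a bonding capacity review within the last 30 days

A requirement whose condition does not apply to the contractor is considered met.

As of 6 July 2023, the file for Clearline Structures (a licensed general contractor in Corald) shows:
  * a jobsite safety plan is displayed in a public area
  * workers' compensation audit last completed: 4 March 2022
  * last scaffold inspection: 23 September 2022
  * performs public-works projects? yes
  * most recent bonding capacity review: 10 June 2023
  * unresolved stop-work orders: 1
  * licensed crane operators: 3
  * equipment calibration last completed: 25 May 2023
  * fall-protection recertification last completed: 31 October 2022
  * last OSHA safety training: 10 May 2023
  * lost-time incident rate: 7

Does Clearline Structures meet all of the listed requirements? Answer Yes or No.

No

1. workers' compensation audit 489 days ago vs limit 540 → met
2. OSHA safety training 57 days ago vs limit 60 → met
3. fall-protection recertification 248 days ago vs limit 270 → met
4. unresolved stop-work orders 1 ≤ 3 → met
5. jobsite safety plan present → met
6. scaffold inspection 286 days ago vs limit 540 → met
7. lost-time incident rate 7 > 5 → not met
8. equipment calibration 42 days ago vs limit 45 → met
9. licensed crane operators 3 ≥ 3 → met
10. condition 'performs public-works projects' holds; bonding capacity review 26 days ago vs limit 30 → met
Not met: 7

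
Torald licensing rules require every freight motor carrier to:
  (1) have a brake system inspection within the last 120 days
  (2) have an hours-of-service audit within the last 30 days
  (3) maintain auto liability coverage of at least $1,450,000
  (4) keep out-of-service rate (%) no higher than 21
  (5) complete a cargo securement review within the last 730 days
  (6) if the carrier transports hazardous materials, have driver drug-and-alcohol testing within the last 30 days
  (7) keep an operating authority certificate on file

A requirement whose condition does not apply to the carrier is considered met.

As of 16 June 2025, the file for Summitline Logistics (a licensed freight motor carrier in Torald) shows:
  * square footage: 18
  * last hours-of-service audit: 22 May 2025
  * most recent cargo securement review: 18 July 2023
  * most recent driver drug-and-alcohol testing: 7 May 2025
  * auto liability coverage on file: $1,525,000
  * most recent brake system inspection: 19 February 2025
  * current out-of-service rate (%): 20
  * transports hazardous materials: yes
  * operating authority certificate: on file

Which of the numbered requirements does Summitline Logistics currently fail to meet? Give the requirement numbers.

1. brake system inspection 117 days ago vs limit 120 → met
2. hours-of-service audit 25 days ago vs limit 30 → met
3. auto liability coverage $1,525,000 ≥ $1,450,000 → met
4. out-of-service rate (%) 20 ≤ 21 → met
5. cargo securement review 699 days ago vs limit 730 → met
6. condition 'transports hazardous materials' holds; driver drug-and-alcohol testing 40 days ago vs limit 30 → not met
7. operating authority certificate present → met
Not met: 6

6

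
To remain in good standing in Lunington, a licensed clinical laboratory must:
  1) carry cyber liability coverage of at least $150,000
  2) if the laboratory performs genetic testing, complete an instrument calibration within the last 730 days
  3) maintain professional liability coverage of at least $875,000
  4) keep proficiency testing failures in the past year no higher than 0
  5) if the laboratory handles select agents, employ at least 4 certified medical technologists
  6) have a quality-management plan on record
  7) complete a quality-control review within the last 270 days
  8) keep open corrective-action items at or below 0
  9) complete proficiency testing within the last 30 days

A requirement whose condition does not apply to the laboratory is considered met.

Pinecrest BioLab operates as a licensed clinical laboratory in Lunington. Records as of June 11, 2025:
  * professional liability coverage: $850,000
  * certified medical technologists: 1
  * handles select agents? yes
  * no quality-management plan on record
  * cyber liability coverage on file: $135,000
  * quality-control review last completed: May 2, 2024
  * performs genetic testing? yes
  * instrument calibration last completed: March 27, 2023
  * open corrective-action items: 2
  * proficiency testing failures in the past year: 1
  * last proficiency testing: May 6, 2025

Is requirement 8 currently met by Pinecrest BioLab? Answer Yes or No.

8. open corrective-action items 2 > 0 → not met

No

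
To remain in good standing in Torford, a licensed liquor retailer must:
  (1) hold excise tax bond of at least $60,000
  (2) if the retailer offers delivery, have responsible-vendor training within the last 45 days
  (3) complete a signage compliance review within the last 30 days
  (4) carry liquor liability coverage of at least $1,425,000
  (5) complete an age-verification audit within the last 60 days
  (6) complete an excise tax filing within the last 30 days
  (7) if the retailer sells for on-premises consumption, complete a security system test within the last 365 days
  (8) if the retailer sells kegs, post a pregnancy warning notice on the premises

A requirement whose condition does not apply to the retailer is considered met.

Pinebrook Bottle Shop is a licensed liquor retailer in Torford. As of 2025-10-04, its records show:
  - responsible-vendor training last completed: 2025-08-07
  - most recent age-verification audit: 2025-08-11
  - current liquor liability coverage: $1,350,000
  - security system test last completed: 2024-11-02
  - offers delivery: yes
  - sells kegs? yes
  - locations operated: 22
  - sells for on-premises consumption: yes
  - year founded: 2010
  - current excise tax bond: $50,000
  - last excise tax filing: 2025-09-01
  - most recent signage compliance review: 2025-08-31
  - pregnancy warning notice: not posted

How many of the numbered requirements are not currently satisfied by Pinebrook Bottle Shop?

1. excise tax bond $50,000 < $60,000 → not met
2. condition 'offers delivery' holds; responsible-vendor training 58 days ago vs limit 45 → not met
3. signage compliance review 34 days ago vs limit 30 → not met
4. liquor liability coverage $1,350,000 < $1,425,000 → not met
5. age-verification audit 54 days ago vs limit 60 → met
6. excise tax filing 33 days ago vs limit 30 → not met
7. condition 'sells for on-premises consumption' holds; security system test 336 days ago vs limit 365 → met
8. condition 'sells kegs' holds; pregnancy warning notice absent → not met
Not met: 6 of 8

6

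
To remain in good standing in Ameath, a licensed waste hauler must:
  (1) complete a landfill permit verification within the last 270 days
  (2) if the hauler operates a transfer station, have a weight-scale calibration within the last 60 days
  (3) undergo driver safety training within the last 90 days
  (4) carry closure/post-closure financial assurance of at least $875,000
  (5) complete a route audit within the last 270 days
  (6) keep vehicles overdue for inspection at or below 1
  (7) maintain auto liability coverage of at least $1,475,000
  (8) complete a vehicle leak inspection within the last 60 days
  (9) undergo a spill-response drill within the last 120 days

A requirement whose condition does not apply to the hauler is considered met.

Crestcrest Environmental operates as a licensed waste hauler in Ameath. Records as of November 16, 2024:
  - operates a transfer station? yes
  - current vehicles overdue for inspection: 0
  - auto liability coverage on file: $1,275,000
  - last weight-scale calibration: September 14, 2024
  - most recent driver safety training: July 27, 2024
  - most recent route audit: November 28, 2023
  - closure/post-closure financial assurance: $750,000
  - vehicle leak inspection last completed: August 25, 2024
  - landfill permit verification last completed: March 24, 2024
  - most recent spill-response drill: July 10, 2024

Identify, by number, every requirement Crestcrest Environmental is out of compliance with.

2, 3, 4, 5, 7, 8, 9

1. landfill permit verification 237 days ago vs limit 270 → met
2. condition 'operates a transfer station' holds; weight-scale calibration 63 days ago vs limit 60 → not met
3. driver safety training 112 days ago vs limit 90 → not met
4. closure/post-closure financial assurance $750,000 < $875,000 → not met
5. route audit 354 days ago vs limit 270 → not met
6. vehicles overdue for inspection 0 ≤ 1 → met
7. auto liability coverage $1,275,000 < $1,475,000 → not met
8. vehicle leak inspection 83 days ago vs limit 60 → not met
9. spill-response drill 129 days ago vs limit 120 → not met
Not met: 2, 3, 4, 5, 7, 8, 9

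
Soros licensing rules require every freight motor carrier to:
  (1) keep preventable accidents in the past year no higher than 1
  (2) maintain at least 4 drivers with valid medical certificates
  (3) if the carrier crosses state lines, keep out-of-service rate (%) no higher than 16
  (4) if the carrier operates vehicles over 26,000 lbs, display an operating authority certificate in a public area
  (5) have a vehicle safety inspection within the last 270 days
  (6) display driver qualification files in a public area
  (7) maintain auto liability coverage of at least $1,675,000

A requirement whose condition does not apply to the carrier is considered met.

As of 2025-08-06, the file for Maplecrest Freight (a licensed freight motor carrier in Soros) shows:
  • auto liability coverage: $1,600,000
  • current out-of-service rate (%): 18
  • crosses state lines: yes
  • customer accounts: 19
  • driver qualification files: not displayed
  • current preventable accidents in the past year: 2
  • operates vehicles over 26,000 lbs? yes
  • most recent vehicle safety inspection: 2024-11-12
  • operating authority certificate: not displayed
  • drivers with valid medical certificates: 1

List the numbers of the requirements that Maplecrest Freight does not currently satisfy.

1, 2, 3, 4, 6, 7

1. preventable accidents in the past year 2 > 1 → not met
2. drivers with valid medical certificates 1 < 4 → not met
3. condition 'crosses state lines' holds; out-of-service rate (%) 18 > 16 → not met
4. condition 'operates vehicles over 26,000 lbs' holds; operating authority certificate absent → not met
5. vehicle safety inspection 267 days ago vs limit 270 → met
6. driver qualification files absent → not met
7. auto liability coverage $1,600,000 < $1,675,000 → not met
Not met: 1, 2, 3, 4, 6, 7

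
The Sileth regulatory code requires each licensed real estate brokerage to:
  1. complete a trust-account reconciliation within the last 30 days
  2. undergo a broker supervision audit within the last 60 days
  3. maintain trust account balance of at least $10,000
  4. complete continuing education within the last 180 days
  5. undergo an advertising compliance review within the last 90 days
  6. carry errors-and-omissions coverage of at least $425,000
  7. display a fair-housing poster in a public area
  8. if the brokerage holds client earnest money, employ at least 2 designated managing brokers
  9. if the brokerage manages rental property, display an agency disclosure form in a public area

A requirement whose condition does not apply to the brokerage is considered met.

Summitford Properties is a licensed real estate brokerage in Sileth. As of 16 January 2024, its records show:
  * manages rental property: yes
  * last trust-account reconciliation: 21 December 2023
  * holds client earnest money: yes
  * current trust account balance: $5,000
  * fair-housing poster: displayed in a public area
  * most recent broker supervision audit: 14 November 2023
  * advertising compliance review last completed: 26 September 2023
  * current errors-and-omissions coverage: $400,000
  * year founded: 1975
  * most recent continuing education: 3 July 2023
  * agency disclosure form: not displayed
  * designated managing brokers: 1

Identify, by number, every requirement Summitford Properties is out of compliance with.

2, 3, 4, 5, 6, 8, 9

1. trust-account reconciliation 26 days ago vs limit 30 → met
2. broker supervision audit 63 days ago vs limit 60 → not met
3. trust account balance $5,000 < $10,000 → not met
4. continuing education 197 days ago vs limit 180 → not met
5. advertising compliance review 112 days ago vs limit 90 → not met
6. errors-and-omissions coverage $400,000 < $425,000 → not met
7. fair-housing poster present → met
8. condition 'holds client earnest money' holds; designated managing brokers 1 < 2 → not met
9. condition 'manages rental property' holds; agency disclosure form absent → not met
Not met: 2, 3, 4, 5, 6, 8, 9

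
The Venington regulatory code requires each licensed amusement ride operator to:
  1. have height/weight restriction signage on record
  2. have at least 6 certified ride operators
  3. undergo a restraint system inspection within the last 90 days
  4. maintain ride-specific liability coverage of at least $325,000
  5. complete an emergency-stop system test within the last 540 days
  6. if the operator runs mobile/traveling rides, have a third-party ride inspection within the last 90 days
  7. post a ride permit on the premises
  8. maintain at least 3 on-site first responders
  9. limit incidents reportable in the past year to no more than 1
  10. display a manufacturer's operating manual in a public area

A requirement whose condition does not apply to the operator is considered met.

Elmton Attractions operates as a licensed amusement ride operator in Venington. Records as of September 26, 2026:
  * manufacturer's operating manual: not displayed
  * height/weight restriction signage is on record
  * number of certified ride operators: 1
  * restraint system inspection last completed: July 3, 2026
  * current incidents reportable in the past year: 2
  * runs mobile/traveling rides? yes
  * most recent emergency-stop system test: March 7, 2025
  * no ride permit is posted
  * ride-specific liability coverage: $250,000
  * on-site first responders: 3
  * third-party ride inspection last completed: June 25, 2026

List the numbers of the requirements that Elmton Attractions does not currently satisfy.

2, 4, 5, 6, 7, 9, 10

1. height/weight restriction signage present → met
2. certified ride operators 1 < 6 → not met
3. restraint system inspection 85 days ago vs limit 90 → met
4. ride-specific liability coverage $250,000 < $325,000 → not met
5. emergency-stop system test 568 days ago vs limit 540 → not met
6. condition 'runs mobile/traveling rides' holds; third-party ride inspection 93 days ago vs limit 90 → not met
7. ride permit absent → not met
8. on-site first responders 3 ≥ 3 → met
9. incidents reportable in the past year 2 > 1 → not met
10. manufacturer's operating manual absent → not met
Not met: 2, 4, 5, 6, 7, 9, 10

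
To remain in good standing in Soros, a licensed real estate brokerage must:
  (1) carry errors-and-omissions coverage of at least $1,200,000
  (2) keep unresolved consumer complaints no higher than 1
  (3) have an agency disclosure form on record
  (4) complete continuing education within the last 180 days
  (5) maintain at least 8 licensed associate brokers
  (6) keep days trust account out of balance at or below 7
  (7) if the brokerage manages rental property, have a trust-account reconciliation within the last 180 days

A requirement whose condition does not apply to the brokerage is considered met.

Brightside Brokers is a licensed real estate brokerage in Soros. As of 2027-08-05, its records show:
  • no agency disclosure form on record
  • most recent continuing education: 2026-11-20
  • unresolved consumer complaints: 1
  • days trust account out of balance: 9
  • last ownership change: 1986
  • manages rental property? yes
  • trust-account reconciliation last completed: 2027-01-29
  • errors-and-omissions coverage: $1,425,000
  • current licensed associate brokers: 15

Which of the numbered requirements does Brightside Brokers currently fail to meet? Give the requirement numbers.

3, 4, 6, 7

1. errors-and-omissions coverage $1,425,000 ≥ $1,200,000 → met
2. unresolved consumer complaints 1 ≤ 1 → met
3. agency disclosure form absent → not met
4. continuing education 258 days ago vs limit 180 → not met
5. licensed associate brokers 15 ≥ 8 → met
6. days trust account out of balance 9 > 7 → not met
7. condition 'manages rental property' holds; trust-account reconciliation 188 days ago vs limit 180 → not met
Not met: 3, 4, 6, 7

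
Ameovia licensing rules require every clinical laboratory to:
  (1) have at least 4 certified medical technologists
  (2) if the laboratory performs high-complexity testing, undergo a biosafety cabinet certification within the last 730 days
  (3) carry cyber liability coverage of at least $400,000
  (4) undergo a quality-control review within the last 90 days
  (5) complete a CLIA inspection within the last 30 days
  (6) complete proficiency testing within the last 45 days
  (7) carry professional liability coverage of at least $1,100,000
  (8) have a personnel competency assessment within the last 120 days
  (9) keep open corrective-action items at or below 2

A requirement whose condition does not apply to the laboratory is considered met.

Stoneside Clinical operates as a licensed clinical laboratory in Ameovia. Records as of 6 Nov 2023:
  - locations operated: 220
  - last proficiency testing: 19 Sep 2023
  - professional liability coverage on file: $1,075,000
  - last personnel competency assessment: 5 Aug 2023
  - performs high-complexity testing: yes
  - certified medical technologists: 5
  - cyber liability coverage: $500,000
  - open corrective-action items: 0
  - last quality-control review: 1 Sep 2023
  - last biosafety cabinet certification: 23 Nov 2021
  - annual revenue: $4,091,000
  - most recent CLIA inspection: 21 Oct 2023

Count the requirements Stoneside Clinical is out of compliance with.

1. certified medical technologists 5 ≥ 4 → met
2. condition 'performs high-complexity testing' holds; biosafety cabinet certification 713 days ago vs limit 730 → met
3. cyber liability coverage $500,000 ≥ $400,000 → met
4. quality-control review 66 days ago vs limit 90 → met
5. CLIA inspection 16 days ago vs limit 30 → met
6. proficiency testing 48 days ago vs limit 45 → not met
7. professional liability coverage $1,075,000 < $1,100,000 → not met
8. personnel competency assessment 93 days ago vs limit 120 → met
9. open corrective-action items 0 ≤ 2 → met
Not met: 2 of 9

2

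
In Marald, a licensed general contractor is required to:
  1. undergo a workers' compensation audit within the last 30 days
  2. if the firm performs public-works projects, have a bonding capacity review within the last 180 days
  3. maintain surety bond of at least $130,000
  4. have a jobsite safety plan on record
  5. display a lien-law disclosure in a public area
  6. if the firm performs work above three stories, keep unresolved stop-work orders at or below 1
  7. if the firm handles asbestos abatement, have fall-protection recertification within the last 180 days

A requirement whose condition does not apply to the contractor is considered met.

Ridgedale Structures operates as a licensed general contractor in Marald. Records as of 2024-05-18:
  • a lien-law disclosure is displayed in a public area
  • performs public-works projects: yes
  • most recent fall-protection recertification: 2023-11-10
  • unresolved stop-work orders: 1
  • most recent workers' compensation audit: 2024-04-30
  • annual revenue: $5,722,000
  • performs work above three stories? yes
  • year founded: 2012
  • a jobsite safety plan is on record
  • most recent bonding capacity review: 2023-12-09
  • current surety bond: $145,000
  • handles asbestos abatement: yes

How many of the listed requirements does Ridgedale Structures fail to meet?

1

1. workers' compensation audit 18 days ago vs limit 30 → met
2. condition 'performs public-works projects' holds; bonding capacity review 161 days ago vs limit 180 → met
3. surety bond $145,000 ≥ $130,000 → met
4. jobsite safety plan present → met
5. lien-law disclosure present → met
6. condition 'performs work above three stories' holds; unresolved stop-work orders 1 ≤ 1 → met
7. condition 'handles asbestos abatement' holds; fall-protection recertification 190 days ago vs limit 180 → not met
Not met: 1 of 7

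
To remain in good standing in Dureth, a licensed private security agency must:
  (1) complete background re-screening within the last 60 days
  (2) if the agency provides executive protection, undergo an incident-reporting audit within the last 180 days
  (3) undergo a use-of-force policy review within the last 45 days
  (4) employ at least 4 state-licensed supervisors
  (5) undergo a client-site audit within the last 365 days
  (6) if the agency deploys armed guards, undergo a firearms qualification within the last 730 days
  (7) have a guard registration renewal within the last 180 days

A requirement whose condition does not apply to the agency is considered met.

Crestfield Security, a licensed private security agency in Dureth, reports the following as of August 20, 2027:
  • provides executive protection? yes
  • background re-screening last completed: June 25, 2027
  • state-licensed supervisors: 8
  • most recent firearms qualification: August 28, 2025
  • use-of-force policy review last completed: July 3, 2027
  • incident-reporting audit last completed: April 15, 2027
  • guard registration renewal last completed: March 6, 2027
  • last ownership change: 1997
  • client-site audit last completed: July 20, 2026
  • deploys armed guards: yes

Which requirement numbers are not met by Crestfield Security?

1. background re-screening 56 days ago vs limit 60 → met
2. condition 'provides executive protection' holds; incident-reporting audit 127 days ago vs limit 180 → met
3. use-of-force policy review 48 days ago vs limit 45 → not met
4. state-licensed supervisors 8 ≥ 4 → met
5. client-site audit 396 days ago vs limit 365 → not met
6. condition 'deploys armed guards' holds; firearms qualification 722 days ago vs limit 730 → met
7. guard registration renewal 167 days ago vs limit 180 → met
Not met: 3, 5

3, 5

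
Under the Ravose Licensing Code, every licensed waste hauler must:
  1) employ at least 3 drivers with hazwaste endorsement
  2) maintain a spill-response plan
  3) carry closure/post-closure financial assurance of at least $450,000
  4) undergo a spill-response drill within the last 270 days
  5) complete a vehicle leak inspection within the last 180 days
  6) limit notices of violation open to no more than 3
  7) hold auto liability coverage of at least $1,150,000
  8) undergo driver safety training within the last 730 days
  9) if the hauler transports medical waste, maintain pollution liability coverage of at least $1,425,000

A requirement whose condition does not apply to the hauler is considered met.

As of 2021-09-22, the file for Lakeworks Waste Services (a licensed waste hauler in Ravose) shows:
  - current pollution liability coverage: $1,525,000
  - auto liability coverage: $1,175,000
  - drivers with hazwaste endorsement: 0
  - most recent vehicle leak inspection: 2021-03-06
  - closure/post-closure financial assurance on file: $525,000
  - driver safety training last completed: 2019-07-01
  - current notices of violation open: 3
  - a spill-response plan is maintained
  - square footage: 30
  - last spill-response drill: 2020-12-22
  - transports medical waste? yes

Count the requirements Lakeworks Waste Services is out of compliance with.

1. drivers with hazwaste endorsement 0 < 3 → not met
2. spill-response plan present → met
3. closure/post-closure financial assurance $525,000 ≥ $450,000 → met
4. spill-response drill 274 days ago vs limit 270 → not met
5. vehicle leak inspection 200 days ago vs limit 180 → not met
6. notices of violation open 3 ≤ 3 → met
7. auto liability coverage $1,175,000 ≥ $1,150,000 → met
8. driver safety training 814 days ago vs limit 730 → not met
9. condition 'transports medical waste' holds; pollution liability coverage $1,525,000 ≥ $1,425,000 → met
Not met: 4 of 9

4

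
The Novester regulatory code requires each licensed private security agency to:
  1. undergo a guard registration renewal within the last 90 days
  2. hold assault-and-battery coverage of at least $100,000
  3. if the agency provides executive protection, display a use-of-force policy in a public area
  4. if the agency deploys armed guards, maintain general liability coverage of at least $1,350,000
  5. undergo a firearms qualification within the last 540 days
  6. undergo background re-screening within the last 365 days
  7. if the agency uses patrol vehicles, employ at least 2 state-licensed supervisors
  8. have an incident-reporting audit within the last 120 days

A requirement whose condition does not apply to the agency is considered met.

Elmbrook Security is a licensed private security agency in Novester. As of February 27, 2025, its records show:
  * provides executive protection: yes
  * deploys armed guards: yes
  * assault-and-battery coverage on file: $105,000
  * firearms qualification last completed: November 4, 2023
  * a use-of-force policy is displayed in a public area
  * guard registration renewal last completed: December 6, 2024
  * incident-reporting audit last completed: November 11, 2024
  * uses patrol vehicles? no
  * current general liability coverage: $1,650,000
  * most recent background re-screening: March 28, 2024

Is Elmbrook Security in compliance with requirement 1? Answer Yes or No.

Yes

1. guard registration renewal 83 days ago vs limit 90 → met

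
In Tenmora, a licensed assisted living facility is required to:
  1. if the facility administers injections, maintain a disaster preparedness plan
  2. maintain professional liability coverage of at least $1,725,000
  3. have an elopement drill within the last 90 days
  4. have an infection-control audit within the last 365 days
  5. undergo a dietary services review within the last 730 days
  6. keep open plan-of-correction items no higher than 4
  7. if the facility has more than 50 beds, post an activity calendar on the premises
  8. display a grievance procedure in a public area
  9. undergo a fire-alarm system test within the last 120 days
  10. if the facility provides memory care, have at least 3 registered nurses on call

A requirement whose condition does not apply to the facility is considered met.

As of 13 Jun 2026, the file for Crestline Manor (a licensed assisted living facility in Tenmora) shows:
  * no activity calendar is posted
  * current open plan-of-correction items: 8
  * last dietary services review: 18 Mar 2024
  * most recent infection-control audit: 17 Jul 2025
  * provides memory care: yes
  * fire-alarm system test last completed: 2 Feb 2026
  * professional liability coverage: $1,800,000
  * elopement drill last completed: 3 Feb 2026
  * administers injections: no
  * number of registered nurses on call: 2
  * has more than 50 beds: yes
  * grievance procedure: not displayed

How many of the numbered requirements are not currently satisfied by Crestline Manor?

7

1. condition 'administers injections' does not hold → requirement n/a → met
2. professional liability coverage $1,800,000 ≥ $1,725,000 → met
3. elopement drill 130 days ago vs limit 90 → not met
4. infection-control audit 331 days ago vs limit 365 → met
5. dietary services review 817 days ago vs limit 730 → not met
6. open plan-of-correction items 8 > 4 → not met
7. condition 'has more than 50 beds' holds; activity calendar absent → not met
8. grievance procedure absent → not met
9. fire-alarm system test 131 days ago vs limit 120 → not met
10. condition 'provides memory care' holds; registered nurses on call 2 < 3 → not met
Not met: 7 of 10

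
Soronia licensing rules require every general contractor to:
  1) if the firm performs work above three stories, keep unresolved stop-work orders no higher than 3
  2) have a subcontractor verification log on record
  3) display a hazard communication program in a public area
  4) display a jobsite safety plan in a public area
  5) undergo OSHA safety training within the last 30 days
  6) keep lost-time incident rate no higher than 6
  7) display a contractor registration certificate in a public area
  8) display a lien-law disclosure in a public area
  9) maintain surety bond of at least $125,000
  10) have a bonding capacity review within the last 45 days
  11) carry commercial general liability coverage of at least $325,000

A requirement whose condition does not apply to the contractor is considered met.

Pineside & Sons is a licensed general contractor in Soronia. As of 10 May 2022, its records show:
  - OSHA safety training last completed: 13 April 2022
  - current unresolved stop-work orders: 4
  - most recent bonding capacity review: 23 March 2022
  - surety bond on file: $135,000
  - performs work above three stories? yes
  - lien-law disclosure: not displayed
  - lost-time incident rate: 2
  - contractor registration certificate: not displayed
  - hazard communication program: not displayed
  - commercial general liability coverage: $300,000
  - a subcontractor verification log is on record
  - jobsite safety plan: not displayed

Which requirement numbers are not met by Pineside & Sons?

1, 3, 4, 7, 8, 10, 11

1. condition 'performs work above three stories' holds; unresolved stop-work orders 4 > 3 → not met
2. subcontractor verification log present → met
3. hazard communication program absent → not met
4. jobsite safety plan absent → not met
5. OSHA safety training 27 days ago vs limit 30 → met
6. lost-time incident rate 2 ≤ 6 → met
7. contractor registration certificate absent → not met
8. lien-law disclosure absent → not met
9. surety bond $135,000 ≥ $125,000 → met
10. bonding capacity review 48 days ago vs limit 45 → not met
11. commercial general liability coverage $300,000 < $325,000 → not met
Not met: 1, 3, 4, 7, 8, 10, 11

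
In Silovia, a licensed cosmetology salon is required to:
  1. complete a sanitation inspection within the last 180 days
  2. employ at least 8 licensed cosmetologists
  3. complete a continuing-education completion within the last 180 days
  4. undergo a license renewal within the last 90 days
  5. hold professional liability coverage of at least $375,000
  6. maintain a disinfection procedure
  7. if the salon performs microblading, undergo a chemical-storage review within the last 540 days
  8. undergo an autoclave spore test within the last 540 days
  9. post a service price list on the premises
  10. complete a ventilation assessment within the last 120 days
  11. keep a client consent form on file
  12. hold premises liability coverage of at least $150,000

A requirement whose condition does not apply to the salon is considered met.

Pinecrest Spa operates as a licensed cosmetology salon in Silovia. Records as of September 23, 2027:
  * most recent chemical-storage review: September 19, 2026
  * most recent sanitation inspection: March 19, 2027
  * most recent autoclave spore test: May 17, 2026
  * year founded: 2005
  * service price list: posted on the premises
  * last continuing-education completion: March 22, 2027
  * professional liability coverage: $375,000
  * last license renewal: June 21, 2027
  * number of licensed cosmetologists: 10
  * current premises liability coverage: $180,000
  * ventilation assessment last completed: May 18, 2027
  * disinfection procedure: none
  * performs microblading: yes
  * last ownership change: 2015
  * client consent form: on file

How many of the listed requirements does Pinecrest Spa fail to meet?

5

1. sanitation inspection 188 days ago vs limit 180 → not met
2. licensed cosmetologists 10 ≥ 8 → met
3. continuing-education completion 185 days ago vs limit 180 → not met
4. license renewal 94 days ago vs limit 90 → not met
5. professional liability coverage $375,000 ≥ $375,000 → met
6. disinfection procedure absent → not met
7. condition 'performs microblading' holds; chemical-storage review 369 days ago vs limit 540 → met
8. autoclave spore test 494 days ago vs limit 540 → met
9. service price list present → met
10. ventilation assessment 128 days ago vs limit 120 → not met
11. client consent form present → met
12. premises liability coverage $180,000 ≥ $150,000 → met
Not met: 5 of 12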